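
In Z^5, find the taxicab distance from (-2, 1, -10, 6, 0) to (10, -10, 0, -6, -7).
52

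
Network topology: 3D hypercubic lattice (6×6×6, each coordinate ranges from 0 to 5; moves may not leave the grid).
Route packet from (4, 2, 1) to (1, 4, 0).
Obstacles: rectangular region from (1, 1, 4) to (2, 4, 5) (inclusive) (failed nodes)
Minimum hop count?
6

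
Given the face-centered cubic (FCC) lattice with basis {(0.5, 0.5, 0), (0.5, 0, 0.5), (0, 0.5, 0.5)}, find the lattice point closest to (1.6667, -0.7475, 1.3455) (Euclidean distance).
(1.5, -1, 1.5)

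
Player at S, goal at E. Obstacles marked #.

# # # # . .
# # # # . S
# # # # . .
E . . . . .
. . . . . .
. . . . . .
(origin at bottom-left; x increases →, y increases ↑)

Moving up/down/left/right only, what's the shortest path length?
7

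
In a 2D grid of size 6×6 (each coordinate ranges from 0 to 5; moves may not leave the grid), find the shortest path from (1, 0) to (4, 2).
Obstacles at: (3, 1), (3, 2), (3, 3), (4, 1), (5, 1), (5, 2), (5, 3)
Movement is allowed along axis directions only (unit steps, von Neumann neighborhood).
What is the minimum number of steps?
9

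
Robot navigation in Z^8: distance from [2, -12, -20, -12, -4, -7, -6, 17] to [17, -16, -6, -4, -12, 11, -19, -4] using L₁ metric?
101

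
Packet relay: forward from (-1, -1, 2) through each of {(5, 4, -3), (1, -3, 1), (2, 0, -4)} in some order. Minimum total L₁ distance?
22
(one optimal route: (-1, -1, 2) → (1, -3, 1) → (2, 0, -4) → (5, 4, -3))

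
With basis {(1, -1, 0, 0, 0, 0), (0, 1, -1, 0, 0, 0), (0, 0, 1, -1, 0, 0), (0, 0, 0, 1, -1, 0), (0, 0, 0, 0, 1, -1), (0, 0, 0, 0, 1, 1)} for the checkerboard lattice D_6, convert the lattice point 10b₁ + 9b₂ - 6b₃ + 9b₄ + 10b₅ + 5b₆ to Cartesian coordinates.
(10, -1, -15, 15, 6, -5)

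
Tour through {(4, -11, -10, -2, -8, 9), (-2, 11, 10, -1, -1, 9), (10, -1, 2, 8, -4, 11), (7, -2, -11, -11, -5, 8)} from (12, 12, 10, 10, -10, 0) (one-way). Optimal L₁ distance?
156
(one optimal route: (12, 12, 10, 10, -10, 0) → (-2, 11, 10, -1, -1, 9) → (10, -1, 2, 8, -4, 11) → (7, -2, -11, -11, -5, 8) → (4, -11, -10, -2, -8, 9))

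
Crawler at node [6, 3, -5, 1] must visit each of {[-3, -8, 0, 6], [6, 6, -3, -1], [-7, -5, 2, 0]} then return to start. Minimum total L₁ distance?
82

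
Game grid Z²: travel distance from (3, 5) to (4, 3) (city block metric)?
3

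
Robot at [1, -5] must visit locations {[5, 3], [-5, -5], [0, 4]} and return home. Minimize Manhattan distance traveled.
38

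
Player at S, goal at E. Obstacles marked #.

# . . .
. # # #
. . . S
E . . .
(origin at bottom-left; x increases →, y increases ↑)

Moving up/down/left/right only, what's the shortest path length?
4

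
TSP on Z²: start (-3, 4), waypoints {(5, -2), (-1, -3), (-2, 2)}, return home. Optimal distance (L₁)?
30
(one optimal route: (-3, 4) → (5, -2) → (-1, -3) → (-2, 2) → (-3, 4))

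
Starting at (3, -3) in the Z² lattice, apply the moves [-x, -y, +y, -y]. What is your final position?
(2, -4)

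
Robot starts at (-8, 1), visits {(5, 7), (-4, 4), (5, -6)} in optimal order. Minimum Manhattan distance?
32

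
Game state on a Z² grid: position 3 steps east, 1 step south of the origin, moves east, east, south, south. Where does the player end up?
(5, -3)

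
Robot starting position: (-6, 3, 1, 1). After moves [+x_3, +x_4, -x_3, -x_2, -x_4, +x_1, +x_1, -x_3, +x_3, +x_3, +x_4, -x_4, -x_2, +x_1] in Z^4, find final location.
(-3, 1, 2, 1)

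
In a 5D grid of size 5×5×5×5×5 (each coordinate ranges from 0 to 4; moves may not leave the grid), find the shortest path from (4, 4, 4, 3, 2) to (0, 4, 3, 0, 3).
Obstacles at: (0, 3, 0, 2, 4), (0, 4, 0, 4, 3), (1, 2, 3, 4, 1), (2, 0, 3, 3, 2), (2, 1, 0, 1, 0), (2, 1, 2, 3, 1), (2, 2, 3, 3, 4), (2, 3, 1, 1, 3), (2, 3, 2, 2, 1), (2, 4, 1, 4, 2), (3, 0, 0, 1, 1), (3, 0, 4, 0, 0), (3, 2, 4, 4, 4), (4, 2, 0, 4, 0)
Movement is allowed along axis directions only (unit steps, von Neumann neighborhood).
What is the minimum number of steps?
9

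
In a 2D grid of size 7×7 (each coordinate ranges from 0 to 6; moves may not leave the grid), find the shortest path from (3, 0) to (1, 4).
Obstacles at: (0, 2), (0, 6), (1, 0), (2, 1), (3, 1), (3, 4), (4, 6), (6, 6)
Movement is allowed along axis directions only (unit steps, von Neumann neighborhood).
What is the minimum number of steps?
8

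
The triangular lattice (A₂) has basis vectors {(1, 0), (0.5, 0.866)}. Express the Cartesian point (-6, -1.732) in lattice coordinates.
-5b₁ - 2b₂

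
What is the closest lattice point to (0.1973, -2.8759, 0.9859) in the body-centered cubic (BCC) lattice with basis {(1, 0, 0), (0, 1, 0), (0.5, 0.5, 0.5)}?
(0, -3, 1)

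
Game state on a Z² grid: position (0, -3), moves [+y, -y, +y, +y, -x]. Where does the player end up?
(-1, -1)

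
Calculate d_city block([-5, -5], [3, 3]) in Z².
16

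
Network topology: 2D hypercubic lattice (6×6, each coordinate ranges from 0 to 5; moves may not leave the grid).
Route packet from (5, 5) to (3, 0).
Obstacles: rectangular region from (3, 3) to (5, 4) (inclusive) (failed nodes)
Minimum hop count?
9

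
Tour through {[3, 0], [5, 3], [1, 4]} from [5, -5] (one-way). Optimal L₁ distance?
17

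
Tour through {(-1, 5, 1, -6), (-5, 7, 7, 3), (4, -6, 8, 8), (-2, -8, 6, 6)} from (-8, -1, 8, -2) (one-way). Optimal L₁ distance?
79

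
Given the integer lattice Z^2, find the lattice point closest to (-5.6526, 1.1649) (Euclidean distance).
(-6, 1)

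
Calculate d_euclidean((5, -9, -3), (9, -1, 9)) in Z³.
14.9666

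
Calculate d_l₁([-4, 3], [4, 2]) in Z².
9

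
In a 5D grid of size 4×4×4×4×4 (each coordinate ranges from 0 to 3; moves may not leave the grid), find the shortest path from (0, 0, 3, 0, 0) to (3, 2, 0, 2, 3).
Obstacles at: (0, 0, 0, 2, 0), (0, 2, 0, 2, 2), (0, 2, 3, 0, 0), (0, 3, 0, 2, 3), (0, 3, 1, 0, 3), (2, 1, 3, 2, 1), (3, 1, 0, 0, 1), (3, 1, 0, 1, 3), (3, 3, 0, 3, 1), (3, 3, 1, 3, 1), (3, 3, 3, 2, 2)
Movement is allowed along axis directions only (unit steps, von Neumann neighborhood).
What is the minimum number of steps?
13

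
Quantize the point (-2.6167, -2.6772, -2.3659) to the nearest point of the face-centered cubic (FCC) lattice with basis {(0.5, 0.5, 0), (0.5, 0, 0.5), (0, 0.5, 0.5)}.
(-2.5, -3, -2.5)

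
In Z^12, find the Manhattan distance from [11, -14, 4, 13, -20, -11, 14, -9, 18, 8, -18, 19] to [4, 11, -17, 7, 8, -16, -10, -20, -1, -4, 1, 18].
178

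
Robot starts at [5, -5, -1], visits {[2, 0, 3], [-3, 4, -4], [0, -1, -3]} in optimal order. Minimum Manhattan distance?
30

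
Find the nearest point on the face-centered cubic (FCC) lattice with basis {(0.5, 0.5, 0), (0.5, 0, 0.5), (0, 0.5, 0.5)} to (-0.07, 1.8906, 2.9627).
(0, 2, 3)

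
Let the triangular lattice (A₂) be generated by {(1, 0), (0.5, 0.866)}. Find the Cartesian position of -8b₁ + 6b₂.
(-5, 5.196)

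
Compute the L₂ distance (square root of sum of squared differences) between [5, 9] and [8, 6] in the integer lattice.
4.24264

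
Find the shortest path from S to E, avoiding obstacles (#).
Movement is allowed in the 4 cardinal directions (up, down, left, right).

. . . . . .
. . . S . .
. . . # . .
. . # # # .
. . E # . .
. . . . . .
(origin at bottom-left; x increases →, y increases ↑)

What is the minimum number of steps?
6
(one shortest path: (3, 4) → (2, 4) → (1, 4) → (1, 3) → (1, 2) → (1, 1) → (2, 1))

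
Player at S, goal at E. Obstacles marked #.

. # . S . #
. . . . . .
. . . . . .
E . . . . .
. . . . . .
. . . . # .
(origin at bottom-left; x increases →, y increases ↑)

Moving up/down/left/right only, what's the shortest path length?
6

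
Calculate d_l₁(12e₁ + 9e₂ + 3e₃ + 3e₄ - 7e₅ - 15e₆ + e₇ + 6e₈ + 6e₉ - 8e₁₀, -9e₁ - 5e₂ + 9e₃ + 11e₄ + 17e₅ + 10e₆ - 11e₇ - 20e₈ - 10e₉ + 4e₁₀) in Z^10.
164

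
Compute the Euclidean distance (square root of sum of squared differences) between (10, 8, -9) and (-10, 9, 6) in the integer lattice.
25.02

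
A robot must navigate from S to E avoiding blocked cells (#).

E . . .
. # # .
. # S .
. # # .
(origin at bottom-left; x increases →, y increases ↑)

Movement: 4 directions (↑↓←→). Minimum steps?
6
(one shortest path: (2, 1) → (3, 1) → (3, 2) → (3, 3) → (2, 3) → (1, 3) → (0, 3))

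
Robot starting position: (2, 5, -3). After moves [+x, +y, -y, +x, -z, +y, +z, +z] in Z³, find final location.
(4, 6, -2)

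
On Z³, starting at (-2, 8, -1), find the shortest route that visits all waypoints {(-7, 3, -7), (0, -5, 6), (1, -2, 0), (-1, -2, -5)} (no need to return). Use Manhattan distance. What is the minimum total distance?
46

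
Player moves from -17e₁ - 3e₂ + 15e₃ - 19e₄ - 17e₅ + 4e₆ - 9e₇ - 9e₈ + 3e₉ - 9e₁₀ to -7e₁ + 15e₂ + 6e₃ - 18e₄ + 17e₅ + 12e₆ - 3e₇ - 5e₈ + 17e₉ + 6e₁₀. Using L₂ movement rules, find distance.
46.8935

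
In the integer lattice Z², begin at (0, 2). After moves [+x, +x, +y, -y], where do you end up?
(2, 2)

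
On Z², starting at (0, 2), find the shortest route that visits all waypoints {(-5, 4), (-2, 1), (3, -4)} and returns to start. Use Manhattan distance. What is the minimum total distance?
32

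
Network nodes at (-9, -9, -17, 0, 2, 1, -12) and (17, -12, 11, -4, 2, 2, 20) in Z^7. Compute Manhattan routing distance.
94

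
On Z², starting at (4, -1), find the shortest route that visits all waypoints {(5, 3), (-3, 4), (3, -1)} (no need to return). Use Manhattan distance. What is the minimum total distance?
16
(one optimal route: (4, -1) → (3, -1) → (5, 3) → (-3, 4))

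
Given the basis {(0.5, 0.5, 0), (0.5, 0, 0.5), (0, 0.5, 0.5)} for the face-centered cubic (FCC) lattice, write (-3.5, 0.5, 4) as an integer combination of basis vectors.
-7b₁ + 8b₃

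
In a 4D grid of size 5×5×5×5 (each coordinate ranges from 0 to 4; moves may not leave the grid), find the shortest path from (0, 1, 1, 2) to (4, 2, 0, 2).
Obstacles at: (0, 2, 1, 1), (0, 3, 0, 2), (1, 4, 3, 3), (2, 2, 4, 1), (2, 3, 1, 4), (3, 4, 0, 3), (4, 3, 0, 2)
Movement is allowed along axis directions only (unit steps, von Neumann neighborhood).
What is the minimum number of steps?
6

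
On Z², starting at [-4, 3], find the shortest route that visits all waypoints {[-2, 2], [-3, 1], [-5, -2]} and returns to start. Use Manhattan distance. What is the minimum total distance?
16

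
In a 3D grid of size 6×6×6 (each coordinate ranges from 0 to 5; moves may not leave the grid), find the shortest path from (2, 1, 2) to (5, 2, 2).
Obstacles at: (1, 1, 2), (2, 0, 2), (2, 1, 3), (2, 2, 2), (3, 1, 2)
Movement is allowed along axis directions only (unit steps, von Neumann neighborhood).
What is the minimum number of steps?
6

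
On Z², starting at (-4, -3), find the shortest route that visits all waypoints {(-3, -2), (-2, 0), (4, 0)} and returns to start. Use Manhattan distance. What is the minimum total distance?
22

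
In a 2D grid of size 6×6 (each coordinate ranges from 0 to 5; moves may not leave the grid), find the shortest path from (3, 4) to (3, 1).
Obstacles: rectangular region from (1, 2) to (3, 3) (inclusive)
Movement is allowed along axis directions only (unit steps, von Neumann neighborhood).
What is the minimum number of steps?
5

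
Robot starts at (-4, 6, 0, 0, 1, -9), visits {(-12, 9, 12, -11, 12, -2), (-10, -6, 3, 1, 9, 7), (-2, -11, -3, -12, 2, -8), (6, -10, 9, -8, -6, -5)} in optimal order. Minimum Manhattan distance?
184
(one optimal route: (-4, 6, 0, 0, 1, -9) → (-2, -11, -3, -12, 2, -8) → (6, -10, 9, -8, -6, -5) → (-10, -6, 3, 1, 9, 7) → (-12, 9, 12, -11, 12, -2))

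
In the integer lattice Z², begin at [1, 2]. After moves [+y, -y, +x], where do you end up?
(2, 2)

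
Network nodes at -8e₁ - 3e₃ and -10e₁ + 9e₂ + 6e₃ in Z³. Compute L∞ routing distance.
9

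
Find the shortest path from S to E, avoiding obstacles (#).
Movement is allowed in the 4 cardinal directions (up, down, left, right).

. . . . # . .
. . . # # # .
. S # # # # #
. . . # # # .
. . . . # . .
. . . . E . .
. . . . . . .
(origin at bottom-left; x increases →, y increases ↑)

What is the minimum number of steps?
6
(one shortest path: (1, 4) → (1, 3) → (2, 3) → (2, 2) → (3, 2) → (3, 1) → (4, 1))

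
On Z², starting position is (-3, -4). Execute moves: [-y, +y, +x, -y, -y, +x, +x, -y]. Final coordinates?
(0, -7)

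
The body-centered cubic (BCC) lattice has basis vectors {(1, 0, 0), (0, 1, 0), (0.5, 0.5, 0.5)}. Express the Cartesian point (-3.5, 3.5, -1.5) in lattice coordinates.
-2b₁ + 5b₂ - 3b₃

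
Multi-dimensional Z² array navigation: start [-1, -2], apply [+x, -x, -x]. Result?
(-2, -2)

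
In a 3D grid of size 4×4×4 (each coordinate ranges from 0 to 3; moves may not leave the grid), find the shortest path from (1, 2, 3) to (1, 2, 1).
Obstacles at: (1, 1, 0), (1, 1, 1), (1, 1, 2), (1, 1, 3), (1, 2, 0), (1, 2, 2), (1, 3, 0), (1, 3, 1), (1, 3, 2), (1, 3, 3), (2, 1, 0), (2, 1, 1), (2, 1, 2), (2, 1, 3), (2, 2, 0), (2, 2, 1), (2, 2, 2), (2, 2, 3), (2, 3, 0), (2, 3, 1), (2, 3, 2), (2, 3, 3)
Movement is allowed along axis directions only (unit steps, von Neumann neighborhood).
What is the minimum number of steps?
4
(one shortest path: (1, 2, 3) → (0, 2, 3) → (0, 2, 2) → (0, 2, 1) → (1, 2, 1))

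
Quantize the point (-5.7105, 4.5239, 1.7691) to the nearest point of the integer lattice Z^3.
(-6, 5, 2)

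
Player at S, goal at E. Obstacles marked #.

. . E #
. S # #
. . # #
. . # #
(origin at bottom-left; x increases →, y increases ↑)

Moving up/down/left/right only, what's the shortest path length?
2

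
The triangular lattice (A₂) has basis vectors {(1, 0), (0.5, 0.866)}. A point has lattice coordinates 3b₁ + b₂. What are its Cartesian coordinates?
(3.5, 0.866)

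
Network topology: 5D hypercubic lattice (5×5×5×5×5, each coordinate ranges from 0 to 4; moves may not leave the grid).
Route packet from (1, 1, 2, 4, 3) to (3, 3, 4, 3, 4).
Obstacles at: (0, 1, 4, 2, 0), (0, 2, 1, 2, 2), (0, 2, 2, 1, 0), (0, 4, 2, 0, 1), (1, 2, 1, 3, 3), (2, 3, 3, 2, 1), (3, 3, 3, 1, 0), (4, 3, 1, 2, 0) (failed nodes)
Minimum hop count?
8
(one shortest path: (1, 1, 2, 4, 3) → (2, 1, 2, 4, 3) → (3, 1, 2, 4, 3) → (3, 2, 2, 4, 3) → (3, 3, 2, 4, 3) → (3, 3, 3, 4, 3) → (3, 3, 4, 4, 3) → (3, 3, 4, 3, 3) → (3, 3, 4, 3, 4))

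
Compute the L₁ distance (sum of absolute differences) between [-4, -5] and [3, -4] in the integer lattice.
8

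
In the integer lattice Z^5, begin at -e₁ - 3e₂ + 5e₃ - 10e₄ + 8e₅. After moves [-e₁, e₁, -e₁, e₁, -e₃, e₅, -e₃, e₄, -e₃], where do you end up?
(-1, -3, 2, -9, 9)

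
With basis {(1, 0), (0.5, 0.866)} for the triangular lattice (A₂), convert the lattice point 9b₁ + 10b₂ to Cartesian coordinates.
(14, 8.66)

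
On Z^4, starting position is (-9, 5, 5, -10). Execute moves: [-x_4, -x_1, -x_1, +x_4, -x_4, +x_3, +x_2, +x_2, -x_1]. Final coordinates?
(-12, 7, 6, -11)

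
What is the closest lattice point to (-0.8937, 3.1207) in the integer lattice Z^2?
(-1, 3)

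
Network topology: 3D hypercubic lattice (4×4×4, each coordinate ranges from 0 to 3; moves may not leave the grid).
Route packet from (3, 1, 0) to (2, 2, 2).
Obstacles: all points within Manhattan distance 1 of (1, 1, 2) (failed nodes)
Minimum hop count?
4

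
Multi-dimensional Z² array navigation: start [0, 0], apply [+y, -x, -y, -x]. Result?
(-2, 0)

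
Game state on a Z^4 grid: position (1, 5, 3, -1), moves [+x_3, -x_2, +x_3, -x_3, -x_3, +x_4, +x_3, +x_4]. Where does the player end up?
(1, 4, 4, 1)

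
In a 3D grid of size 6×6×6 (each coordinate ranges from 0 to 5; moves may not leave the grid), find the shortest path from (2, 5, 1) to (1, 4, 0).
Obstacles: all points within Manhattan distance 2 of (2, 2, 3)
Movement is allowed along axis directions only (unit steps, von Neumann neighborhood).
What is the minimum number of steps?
3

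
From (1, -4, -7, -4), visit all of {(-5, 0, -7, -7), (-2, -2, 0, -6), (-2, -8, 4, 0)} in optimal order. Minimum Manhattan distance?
42
(one optimal route: (1, -4, -7, -4) → (-5, 0, -7, -7) → (-2, -2, 0, -6) → (-2, -8, 4, 0))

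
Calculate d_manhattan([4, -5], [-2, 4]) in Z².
15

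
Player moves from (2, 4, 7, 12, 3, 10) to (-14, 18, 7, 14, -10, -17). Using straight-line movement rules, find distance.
36.7967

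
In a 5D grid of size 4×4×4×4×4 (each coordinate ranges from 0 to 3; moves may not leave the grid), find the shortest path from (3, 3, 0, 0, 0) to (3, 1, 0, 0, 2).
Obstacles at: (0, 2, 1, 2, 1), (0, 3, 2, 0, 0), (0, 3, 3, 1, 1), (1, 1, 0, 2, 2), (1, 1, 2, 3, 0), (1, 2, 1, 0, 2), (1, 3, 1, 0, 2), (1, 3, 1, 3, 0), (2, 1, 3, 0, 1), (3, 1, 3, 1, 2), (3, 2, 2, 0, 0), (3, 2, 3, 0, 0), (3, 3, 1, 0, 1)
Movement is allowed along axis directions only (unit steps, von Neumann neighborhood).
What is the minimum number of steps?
4
(one shortest path: (3, 3, 0, 0, 0) → (3, 2, 0, 0, 0) → (3, 1, 0, 0, 0) → (3, 1, 0, 0, 1) → (3, 1, 0, 0, 2))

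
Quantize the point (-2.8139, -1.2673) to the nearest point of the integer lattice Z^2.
(-3, -1)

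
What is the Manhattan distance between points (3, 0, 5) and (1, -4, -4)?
15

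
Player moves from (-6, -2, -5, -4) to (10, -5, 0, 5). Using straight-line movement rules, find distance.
19.2614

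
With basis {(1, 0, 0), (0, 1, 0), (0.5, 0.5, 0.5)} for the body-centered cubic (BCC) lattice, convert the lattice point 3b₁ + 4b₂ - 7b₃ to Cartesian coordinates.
(-0.5, 0.5, -3.5)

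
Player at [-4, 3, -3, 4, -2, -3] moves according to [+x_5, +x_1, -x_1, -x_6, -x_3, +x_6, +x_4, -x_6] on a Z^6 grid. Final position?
(-4, 3, -4, 5, -1, -4)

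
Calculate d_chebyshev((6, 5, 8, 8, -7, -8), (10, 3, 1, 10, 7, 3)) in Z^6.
14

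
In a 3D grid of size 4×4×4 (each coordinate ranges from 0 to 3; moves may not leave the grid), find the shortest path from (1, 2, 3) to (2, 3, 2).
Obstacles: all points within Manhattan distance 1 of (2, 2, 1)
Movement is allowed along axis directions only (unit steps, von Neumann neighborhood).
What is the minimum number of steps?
3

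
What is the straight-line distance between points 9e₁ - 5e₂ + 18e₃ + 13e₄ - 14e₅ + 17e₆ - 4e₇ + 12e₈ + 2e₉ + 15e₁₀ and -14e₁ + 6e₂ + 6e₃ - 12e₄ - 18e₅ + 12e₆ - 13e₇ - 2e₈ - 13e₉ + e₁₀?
46.4543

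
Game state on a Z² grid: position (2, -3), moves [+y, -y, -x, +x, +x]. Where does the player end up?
(3, -3)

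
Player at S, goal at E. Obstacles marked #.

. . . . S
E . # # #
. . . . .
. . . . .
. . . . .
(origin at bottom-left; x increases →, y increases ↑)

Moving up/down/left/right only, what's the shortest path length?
5
(one shortest path: (4, 4) → (3, 4) → (2, 4) → (1, 4) → (0, 4) → (0, 3))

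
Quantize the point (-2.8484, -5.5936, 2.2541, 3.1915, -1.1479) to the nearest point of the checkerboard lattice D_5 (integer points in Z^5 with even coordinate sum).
(-3, -5, 2, 3, -1)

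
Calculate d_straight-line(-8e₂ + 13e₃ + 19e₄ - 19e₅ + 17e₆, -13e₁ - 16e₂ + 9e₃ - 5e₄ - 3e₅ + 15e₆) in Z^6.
32.9393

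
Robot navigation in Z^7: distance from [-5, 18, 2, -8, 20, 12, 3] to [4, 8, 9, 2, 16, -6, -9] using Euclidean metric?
28.5307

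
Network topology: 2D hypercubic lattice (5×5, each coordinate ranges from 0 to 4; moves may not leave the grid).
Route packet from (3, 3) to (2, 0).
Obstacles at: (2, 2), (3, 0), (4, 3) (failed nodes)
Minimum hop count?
4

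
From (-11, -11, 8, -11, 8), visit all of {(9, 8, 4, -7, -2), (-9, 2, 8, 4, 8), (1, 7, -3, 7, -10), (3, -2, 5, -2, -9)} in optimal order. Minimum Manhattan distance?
135
(one optimal route: (-11, -11, 8, -11, 8) → (-9, 2, 8, 4, 8) → (1, 7, -3, 7, -10) → (3, -2, 5, -2, -9) → (9, 8, 4, -7, -2))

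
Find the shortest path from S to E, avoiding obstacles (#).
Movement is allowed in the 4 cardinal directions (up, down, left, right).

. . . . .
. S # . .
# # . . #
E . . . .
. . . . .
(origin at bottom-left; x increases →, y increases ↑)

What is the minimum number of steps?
9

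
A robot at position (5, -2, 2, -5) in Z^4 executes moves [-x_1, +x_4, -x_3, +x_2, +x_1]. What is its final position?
(5, -1, 1, -4)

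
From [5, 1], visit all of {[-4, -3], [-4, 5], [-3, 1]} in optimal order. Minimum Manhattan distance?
21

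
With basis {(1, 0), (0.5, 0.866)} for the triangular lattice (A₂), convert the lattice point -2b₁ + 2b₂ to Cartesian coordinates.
(-1, 1.732)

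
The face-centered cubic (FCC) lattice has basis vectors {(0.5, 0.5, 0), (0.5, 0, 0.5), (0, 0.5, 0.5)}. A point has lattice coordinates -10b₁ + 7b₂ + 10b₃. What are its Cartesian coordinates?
(-1.5, 0, 8.5)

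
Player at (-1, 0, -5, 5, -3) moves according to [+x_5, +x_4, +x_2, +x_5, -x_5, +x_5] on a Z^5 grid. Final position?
(-1, 1, -5, 6, -1)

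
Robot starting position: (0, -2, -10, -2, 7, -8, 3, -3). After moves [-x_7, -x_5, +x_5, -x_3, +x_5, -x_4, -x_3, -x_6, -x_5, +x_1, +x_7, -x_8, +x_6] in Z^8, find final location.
(1, -2, -12, -3, 7, -8, 3, -4)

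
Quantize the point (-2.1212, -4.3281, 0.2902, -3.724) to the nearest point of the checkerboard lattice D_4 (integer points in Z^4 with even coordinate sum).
(-2, -4, 0, -4)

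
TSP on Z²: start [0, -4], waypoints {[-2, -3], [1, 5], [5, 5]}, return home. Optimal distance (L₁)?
32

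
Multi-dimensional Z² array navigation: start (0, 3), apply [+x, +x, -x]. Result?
(1, 3)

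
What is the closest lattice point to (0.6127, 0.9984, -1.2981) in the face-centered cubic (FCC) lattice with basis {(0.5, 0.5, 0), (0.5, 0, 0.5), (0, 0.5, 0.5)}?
(0.5, 1, -1.5)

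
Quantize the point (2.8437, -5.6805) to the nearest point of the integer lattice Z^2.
(3, -6)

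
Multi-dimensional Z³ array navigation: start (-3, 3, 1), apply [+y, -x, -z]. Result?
(-4, 4, 0)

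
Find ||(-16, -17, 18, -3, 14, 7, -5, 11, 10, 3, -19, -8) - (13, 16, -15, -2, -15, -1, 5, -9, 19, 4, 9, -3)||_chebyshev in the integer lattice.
33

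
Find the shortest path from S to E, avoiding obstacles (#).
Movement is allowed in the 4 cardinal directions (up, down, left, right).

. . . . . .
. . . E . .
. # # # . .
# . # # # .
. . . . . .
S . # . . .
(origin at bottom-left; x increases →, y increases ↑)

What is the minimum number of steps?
11
(one shortest path: (0, 0) → (1, 0) → (1, 1) → (2, 1) → (3, 1) → (4, 1) → (5, 1) → (5, 2) → (5, 3) → (4, 3) → (4, 4) → (3, 4))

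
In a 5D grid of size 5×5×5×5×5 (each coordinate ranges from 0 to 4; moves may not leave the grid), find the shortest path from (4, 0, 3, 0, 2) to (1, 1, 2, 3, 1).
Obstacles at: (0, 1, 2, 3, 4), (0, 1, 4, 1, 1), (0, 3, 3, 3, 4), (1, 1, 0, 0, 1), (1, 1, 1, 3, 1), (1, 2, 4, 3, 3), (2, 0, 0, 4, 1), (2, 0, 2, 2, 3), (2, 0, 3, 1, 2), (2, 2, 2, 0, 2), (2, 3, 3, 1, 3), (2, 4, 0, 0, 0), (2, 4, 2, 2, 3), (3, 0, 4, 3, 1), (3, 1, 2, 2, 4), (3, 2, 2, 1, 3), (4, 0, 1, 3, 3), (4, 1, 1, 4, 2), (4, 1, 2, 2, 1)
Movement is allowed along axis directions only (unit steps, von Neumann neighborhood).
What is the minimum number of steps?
9
(one shortest path: (4, 0, 3, 0, 2) → (3, 0, 3, 0, 2) → (2, 0, 3, 0, 2) → (1, 0, 3, 0, 2) → (1, 1, 3, 0, 2) → (1, 1, 2, 0, 2) → (1, 1, 2, 1, 2) → (1, 1, 2, 2, 2) → (1, 1, 2, 3, 2) → (1, 1, 2, 3, 1))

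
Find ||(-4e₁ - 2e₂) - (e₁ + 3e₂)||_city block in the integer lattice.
10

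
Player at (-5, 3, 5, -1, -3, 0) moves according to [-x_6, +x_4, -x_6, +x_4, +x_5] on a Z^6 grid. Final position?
(-5, 3, 5, 1, -2, -2)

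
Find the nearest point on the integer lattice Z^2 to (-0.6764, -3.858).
(-1, -4)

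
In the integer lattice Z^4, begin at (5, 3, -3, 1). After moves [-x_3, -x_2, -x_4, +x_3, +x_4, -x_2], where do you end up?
(5, 1, -3, 1)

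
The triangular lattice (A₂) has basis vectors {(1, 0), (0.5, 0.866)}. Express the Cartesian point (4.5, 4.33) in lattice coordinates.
2b₁ + 5b₂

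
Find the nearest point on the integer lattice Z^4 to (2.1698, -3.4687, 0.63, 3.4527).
(2, -3, 1, 3)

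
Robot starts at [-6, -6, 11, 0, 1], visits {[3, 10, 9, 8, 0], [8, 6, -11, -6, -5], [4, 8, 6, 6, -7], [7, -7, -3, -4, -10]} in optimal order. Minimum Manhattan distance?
117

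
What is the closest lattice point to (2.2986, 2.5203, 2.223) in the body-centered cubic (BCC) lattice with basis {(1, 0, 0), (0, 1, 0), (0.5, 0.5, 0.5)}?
(2.5, 2.5, 2.5)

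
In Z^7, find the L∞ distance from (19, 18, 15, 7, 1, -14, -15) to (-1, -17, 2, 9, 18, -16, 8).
35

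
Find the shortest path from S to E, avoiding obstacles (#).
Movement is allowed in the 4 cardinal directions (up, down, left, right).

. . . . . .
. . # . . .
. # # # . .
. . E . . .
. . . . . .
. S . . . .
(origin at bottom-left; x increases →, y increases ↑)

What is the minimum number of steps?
3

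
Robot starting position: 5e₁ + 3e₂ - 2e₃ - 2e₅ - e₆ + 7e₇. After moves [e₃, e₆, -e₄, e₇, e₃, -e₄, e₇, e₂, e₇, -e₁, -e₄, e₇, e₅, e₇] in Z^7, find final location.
(4, 4, 0, -3, -1, 0, 12)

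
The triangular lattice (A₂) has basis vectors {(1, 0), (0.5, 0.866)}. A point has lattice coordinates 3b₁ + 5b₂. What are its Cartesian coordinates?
(5.5, 4.33)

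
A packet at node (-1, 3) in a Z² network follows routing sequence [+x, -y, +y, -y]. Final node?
(0, 2)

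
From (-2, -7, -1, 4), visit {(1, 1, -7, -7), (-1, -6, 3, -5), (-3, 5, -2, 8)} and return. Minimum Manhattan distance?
82
(one optimal route: (-2, -7, -1, 4) → (-1, -6, 3, -5) → (1, 1, -7, -7) → (-3, 5, -2, 8) → (-2, -7, -1, 4))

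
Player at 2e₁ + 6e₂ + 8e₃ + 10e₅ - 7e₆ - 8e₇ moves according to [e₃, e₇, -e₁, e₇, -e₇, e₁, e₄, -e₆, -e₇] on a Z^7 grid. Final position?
(2, 6, 9, 1, 10, -8, -8)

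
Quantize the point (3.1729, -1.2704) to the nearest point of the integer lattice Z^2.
(3, -1)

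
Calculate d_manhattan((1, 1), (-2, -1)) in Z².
5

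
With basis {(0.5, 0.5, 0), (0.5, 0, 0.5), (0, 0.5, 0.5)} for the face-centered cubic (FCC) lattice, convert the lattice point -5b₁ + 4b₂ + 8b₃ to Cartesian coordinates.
(-0.5, 1.5, 6)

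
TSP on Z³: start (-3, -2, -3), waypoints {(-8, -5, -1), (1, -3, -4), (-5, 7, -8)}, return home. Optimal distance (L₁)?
58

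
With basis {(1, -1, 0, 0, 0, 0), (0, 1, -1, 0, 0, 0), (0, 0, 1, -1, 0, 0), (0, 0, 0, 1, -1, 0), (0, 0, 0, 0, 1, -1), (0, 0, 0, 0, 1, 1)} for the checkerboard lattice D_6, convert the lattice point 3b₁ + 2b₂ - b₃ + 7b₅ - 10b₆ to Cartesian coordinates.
(3, -1, -3, 1, -3, -17)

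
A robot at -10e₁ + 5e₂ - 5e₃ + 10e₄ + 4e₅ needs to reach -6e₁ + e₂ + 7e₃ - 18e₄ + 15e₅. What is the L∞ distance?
28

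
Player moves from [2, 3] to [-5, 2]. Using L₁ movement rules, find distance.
8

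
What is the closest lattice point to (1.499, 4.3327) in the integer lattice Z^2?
(1, 4)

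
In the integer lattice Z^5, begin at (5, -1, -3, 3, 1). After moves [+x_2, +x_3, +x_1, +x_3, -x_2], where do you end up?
(6, -1, -1, 3, 1)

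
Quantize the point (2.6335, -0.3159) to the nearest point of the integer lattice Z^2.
(3, 0)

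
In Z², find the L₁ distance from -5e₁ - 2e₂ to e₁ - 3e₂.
7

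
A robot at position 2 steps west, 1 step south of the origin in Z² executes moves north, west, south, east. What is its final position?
(-2, -1)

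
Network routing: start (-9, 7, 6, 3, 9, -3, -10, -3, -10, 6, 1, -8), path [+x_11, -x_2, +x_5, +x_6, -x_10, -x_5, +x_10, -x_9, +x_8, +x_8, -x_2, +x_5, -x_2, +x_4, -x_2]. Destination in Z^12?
(-9, 3, 6, 4, 10, -2, -10, -1, -11, 6, 2, -8)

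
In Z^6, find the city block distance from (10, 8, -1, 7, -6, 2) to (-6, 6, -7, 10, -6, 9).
34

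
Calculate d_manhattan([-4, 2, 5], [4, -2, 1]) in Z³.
16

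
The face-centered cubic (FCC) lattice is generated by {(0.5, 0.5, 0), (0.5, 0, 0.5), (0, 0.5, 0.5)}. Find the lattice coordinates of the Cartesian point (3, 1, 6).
-2b₁ + 8b₂ + 4b₃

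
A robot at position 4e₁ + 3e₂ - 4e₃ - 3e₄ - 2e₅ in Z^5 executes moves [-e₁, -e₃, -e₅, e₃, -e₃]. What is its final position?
(3, 3, -5, -3, -3)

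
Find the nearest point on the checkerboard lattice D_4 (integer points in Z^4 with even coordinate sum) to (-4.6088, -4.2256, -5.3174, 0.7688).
(-4, -4, -5, 1)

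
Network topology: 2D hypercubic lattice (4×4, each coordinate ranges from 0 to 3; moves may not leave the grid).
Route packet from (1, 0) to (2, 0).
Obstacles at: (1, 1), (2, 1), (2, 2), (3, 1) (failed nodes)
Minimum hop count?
1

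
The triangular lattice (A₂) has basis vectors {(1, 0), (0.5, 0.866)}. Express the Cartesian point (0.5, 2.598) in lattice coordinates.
-b₁ + 3b₂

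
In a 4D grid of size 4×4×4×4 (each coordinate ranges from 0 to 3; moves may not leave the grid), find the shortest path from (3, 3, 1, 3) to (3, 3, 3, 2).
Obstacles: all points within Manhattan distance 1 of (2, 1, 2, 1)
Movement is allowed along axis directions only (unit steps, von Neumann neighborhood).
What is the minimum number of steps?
3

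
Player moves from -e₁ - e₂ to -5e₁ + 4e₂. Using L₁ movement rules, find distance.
9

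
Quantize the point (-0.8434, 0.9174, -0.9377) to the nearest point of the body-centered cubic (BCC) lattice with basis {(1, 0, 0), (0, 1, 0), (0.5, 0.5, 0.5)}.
(-1, 1, -1)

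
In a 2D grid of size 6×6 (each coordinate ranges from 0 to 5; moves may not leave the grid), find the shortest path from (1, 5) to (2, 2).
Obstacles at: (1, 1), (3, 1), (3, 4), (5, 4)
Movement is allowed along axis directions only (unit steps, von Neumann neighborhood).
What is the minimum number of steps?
4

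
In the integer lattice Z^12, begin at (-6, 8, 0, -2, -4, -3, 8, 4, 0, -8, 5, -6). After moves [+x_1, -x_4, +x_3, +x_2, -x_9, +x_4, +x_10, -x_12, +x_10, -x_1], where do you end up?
(-6, 9, 1, -2, -4, -3, 8, 4, -1, -6, 5, -7)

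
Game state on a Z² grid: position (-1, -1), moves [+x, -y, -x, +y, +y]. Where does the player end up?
(-1, 0)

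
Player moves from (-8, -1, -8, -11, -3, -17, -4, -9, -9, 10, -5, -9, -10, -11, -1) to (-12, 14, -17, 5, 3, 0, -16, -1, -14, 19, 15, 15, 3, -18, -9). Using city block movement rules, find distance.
173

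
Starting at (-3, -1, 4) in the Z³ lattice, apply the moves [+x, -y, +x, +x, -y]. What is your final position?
(0, -3, 4)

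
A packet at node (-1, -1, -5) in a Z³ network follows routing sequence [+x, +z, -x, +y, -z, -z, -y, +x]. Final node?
(0, -1, -6)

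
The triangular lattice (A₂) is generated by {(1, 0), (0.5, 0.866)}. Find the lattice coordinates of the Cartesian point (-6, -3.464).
-4b₁ - 4b₂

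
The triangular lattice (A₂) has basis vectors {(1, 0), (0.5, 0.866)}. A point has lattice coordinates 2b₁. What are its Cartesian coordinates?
(2, 0)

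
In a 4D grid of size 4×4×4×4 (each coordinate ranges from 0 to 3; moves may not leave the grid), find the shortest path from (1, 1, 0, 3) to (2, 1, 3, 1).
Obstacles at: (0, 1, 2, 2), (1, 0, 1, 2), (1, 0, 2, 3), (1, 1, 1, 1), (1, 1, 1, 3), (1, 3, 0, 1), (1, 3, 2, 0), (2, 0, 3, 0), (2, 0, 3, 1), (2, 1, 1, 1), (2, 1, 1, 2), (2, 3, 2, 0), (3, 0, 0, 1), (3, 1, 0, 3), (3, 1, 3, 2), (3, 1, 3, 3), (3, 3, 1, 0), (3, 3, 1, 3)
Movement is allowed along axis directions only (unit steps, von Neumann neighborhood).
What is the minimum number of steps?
6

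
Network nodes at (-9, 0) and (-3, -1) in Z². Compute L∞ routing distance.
6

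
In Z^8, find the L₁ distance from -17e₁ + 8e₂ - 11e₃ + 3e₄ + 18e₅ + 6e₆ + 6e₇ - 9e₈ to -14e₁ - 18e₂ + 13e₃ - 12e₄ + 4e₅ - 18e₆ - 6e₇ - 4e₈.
123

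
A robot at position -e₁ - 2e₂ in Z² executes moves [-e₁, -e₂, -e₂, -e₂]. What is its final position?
(-2, -5)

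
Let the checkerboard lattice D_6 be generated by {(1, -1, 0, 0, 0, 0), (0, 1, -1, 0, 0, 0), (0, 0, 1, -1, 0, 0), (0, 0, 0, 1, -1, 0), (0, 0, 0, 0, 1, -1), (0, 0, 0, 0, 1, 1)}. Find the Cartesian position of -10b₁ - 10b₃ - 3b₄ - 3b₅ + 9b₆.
(-10, 10, -10, 7, 9, 12)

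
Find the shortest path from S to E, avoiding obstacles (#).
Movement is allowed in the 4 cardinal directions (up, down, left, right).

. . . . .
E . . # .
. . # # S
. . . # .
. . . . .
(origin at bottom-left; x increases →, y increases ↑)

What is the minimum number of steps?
7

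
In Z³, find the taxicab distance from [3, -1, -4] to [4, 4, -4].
6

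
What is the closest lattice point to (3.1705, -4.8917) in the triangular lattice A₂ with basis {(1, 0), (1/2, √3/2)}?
(3, -5.196)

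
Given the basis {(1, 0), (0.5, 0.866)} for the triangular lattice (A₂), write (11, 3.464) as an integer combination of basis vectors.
9b₁ + 4b₂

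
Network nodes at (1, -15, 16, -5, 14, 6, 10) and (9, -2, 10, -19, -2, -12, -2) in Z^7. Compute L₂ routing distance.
34.4819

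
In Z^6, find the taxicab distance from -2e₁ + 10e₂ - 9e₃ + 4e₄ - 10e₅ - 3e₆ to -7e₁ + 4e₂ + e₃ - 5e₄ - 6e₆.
43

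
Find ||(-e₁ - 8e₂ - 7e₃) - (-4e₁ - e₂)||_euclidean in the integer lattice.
10.3441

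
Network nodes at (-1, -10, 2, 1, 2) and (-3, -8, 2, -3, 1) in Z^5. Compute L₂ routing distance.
5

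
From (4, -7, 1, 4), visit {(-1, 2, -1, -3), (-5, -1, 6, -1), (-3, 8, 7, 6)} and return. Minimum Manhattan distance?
88
(one optimal route: (4, -7, 1, 4) → (-1, 2, -1, -3) → (-5, -1, 6, -1) → (-3, 8, 7, 6) → (4, -7, 1, 4))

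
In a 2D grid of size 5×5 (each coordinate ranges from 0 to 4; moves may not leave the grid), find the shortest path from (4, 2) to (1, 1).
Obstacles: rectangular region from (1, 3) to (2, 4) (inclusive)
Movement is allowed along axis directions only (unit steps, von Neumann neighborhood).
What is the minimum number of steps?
4
(one shortest path: (4, 2) → (3, 2) → (2, 2) → (1, 2) → (1, 1))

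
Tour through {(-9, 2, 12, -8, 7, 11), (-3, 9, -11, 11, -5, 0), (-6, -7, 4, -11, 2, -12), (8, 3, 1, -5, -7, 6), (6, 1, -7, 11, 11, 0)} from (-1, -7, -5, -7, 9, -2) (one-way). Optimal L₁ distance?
226
(one optimal route: (-1, -7, -5, -7, 9, -2) → (-6, -7, 4, -11, 2, -12) → (-9, 2, 12, -8, 7, 11) → (8, 3, 1, -5, -7, 6) → (6, 1, -7, 11, 11, 0) → (-3, 9, -11, 11, -5, 0))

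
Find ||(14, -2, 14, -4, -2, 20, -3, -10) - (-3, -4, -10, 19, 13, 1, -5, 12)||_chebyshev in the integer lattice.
24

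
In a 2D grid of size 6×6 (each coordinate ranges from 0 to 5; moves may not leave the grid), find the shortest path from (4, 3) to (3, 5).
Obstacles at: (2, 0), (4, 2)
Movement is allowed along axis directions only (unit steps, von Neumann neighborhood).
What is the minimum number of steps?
3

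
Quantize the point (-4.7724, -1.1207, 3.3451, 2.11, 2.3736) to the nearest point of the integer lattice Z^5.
(-5, -1, 3, 2, 2)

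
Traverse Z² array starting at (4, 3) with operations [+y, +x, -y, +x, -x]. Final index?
(5, 3)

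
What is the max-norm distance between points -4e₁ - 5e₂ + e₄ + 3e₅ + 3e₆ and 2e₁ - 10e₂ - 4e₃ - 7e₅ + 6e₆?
10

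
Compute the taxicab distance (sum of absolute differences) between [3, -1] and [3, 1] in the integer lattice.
2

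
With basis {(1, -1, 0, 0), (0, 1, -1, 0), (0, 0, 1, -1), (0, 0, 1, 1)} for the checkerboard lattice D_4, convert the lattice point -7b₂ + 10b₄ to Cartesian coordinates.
(0, -7, 17, 10)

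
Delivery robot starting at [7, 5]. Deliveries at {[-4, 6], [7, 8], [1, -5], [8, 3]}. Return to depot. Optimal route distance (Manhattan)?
50
(one optimal route: (7, 5) → (7, 8) → (-4, 6) → (1, -5) → (8, 3) → (7, 5))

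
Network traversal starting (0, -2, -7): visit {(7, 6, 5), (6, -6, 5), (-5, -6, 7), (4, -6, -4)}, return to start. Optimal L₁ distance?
84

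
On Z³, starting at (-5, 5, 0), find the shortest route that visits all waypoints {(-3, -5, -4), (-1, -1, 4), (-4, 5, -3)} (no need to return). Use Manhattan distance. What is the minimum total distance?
30
(one optimal route: (-5, 5, 0) → (-4, 5, -3) → (-3, -5, -4) → (-1, -1, 4))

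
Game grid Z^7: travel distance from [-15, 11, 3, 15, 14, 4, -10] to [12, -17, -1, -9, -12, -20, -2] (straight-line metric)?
58.4893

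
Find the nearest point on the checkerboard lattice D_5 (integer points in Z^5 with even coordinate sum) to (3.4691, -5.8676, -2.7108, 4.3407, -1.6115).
(3, -6, -3, 4, -2)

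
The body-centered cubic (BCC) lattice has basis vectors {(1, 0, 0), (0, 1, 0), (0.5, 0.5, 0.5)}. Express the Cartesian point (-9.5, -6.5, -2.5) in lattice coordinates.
-7b₁ - 4b₂ - 5b₃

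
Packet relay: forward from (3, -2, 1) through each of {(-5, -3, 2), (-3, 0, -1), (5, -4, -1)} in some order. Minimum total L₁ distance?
26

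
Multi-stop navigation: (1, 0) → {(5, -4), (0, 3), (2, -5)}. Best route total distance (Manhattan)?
18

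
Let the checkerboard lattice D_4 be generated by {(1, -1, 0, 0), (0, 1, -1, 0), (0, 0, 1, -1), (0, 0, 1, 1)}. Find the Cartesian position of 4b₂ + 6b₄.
(0, 4, 2, 6)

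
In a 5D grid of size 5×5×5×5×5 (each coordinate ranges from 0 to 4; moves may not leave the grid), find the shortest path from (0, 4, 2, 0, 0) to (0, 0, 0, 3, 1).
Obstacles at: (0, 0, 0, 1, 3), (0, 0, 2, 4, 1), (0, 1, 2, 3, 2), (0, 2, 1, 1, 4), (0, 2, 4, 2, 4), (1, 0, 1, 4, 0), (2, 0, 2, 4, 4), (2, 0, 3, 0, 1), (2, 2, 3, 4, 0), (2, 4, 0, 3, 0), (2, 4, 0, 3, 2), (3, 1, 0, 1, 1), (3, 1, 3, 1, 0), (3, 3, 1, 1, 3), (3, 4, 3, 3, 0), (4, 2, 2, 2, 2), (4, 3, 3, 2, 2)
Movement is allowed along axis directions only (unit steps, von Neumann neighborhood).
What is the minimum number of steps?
10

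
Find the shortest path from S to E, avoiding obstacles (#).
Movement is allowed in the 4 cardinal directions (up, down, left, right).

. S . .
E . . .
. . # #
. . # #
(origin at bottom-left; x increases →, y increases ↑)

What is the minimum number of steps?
2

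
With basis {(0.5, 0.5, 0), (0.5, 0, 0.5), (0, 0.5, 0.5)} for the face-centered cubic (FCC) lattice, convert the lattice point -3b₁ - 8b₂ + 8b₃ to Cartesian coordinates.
(-5.5, 2.5, 0)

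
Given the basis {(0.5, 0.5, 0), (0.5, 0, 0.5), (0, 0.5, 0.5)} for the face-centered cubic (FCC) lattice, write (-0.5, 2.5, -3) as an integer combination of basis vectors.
5b₁ - 6b₂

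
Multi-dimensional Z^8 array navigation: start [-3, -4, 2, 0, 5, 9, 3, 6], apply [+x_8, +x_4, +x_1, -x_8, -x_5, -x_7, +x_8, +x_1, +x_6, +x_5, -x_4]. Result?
(-1, -4, 2, 0, 5, 10, 2, 7)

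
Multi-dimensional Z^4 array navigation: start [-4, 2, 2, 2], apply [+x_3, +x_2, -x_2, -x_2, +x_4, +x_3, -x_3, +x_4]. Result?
(-4, 1, 3, 4)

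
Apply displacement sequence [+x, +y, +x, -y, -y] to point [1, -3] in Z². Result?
(3, -4)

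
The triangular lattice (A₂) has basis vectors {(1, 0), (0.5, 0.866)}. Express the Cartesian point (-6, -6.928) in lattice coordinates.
-2b₁ - 8b₂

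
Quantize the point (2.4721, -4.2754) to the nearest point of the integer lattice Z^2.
(2, -4)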